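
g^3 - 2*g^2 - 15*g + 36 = (g - 3)^2*(g + 4)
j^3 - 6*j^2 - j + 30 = (j - 5)*(j - 3)*(j + 2)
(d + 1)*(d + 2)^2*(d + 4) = d^4 + 9*d^3 + 28*d^2 + 36*d + 16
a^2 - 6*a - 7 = (a - 7)*(a + 1)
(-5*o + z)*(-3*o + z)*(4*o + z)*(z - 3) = 60*o^3*z - 180*o^3 - 17*o^2*z^2 + 51*o^2*z - 4*o*z^3 + 12*o*z^2 + z^4 - 3*z^3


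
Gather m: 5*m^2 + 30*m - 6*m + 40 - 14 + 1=5*m^2 + 24*m + 27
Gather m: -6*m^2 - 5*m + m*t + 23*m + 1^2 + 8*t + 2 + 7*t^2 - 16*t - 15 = -6*m^2 + m*(t + 18) + 7*t^2 - 8*t - 12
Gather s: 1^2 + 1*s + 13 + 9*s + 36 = 10*s + 50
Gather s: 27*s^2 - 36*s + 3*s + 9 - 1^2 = 27*s^2 - 33*s + 8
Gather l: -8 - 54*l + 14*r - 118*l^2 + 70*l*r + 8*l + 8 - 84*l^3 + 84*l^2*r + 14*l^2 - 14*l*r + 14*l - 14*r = -84*l^3 + l^2*(84*r - 104) + l*(56*r - 32)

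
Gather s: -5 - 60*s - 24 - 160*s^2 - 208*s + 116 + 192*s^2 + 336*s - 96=32*s^2 + 68*s - 9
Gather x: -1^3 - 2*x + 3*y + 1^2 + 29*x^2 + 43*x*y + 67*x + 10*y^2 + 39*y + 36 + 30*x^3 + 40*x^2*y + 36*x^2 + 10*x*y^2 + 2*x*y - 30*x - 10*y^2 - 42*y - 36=30*x^3 + x^2*(40*y + 65) + x*(10*y^2 + 45*y + 35)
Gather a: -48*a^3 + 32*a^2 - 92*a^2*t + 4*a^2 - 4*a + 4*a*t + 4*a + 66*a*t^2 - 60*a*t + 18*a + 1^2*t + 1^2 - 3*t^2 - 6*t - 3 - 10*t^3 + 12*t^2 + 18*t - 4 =-48*a^3 + a^2*(36 - 92*t) + a*(66*t^2 - 56*t + 18) - 10*t^3 + 9*t^2 + 13*t - 6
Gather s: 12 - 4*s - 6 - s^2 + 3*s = -s^2 - s + 6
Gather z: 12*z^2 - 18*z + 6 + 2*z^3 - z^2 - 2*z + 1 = 2*z^3 + 11*z^2 - 20*z + 7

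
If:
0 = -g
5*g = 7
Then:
No Solution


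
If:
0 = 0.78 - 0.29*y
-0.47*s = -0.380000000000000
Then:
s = 0.81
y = 2.69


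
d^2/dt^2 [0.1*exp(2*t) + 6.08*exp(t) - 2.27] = (0.4*exp(t) + 6.08)*exp(t)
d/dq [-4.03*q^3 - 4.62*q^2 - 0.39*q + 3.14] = -12.09*q^2 - 9.24*q - 0.39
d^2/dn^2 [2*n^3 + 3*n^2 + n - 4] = 12*n + 6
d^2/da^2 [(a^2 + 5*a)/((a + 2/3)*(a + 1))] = 12*(15*a^3 - 9*a^2 - 45*a - 23)/(27*a^6 + 135*a^5 + 279*a^4 + 305*a^3 + 186*a^2 + 60*a + 8)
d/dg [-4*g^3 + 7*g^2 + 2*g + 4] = -12*g^2 + 14*g + 2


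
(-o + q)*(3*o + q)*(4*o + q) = -12*o^3 + 5*o^2*q + 6*o*q^2 + q^3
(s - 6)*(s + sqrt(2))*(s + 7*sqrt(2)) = s^3 - 6*s^2 + 8*sqrt(2)*s^2 - 48*sqrt(2)*s + 14*s - 84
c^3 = c^3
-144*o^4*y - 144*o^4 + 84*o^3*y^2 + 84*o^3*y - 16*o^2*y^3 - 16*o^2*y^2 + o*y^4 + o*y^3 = (-6*o + y)^2*(-4*o + y)*(o*y + o)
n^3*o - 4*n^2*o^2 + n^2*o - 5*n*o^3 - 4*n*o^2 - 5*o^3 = (n - 5*o)*(n + o)*(n*o + o)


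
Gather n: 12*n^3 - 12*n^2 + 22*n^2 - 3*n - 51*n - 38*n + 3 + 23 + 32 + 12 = 12*n^3 + 10*n^2 - 92*n + 70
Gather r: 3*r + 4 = 3*r + 4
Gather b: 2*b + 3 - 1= 2*b + 2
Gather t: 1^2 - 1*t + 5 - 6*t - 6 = -7*t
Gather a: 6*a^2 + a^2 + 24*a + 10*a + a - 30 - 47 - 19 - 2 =7*a^2 + 35*a - 98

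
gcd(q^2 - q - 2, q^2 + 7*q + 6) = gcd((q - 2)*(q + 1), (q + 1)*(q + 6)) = q + 1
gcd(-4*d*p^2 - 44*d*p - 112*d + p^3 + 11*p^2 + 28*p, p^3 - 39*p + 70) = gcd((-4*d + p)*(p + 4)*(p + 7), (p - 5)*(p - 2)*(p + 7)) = p + 7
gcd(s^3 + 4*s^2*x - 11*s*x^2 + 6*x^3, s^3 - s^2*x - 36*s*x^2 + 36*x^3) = -s^2 - 5*s*x + 6*x^2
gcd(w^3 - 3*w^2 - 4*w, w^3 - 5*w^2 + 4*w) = w^2 - 4*w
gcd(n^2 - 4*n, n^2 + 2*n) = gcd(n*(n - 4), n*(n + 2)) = n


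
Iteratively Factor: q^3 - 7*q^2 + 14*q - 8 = (q - 4)*(q^2 - 3*q + 2) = (q - 4)*(q - 1)*(q - 2)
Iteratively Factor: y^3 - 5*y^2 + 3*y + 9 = (y + 1)*(y^2 - 6*y + 9) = (y - 3)*(y + 1)*(y - 3)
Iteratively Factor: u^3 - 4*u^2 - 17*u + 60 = (u + 4)*(u^2 - 8*u + 15) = (u - 3)*(u + 4)*(u - 5)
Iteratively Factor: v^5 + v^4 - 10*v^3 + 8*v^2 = (v)*(v^4 + v^3 - 10*v^2 + 8*v) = v*(v + 4)*(v^3 - 3*v^2 + 2*v) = v*(v - 1)*(v + 4)*(v^2 - 2*v) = v^2*(v - 1)*(v + 4)*(v - 2)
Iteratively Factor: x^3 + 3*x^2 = (x)*(x^2 + 3*x) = x*(x + 3)*(x)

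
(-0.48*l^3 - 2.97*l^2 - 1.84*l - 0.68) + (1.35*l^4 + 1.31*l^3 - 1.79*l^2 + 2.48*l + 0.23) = 1.35*l^4 + 0.83*l^3 - 4.76*l^2 + 0.64*l - 0.45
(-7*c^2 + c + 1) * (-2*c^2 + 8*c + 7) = 14*c^4 - 58*c^3 - 43*c^2 + 15*c + 7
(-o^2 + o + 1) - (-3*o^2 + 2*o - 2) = 2*o^2 - o + 3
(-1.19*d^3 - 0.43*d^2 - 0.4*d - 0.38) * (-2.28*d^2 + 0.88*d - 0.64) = 2.7132*d^5 - 0.0668*d^4 + 1.2952*d^3 + 0.7896*d^2 - 0.0784*d + 0.2432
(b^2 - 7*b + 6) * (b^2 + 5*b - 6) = b^4 - 2*b^3 - 35*b^2 + 72*b - 36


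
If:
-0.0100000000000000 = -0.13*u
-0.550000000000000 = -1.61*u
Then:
No Solution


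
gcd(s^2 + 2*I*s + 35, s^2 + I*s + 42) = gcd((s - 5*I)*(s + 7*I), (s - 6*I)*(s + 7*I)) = s + 7*I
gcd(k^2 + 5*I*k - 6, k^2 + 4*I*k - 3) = k + 3*I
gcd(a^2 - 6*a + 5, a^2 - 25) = a - 5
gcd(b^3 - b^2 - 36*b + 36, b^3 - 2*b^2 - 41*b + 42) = b^2 + 5*b - 6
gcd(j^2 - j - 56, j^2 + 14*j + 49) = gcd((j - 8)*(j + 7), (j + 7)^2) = j + 7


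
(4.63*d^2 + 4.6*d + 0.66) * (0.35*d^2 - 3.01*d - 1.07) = 1.6205*d^4 - 12.3263*d^3 - 18.5691*d^2 - 6.9086*d - 0.7062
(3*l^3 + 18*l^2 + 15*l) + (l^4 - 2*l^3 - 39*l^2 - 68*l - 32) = l^4 + l^3 - 21*l^2 - 53*l - 32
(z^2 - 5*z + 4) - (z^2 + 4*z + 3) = 1 - 9*z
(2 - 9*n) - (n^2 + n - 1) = -n^2 - 10*n + 3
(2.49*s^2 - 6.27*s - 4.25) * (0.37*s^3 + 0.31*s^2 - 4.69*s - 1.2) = 0.9213*s^5 - 1.548*s^4 - 15.1943*s^3 + 25.1008*s^2 + 27.4565*s + 5.1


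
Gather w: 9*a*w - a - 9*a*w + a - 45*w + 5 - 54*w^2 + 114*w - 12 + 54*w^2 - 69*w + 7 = 0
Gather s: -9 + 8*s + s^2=s^2 + 8*s - 9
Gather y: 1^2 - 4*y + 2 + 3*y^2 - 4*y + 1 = 3*y^2 - 8*y + 4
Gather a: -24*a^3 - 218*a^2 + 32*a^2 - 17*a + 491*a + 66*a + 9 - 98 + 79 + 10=-24*a^3 - 186*a^2 + 540*a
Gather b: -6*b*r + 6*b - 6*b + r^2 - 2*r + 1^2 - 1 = -6*b*r + r^2 - 2*r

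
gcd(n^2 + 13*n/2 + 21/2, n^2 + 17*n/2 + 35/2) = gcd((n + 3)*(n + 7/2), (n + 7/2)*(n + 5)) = n + 7/2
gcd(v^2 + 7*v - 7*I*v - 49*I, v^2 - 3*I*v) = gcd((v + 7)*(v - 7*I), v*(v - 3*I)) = 1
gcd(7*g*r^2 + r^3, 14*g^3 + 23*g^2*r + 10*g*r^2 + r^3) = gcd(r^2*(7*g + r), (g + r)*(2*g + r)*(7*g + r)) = 7*g + r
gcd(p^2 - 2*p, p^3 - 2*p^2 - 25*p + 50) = p - 2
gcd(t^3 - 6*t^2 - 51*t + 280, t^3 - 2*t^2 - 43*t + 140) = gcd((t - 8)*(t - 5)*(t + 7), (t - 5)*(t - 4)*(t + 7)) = t^2 + 2*t - 35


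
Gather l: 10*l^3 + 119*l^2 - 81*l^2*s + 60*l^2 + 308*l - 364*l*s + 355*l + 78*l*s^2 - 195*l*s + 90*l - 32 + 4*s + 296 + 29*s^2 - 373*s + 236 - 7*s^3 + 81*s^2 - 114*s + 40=10*l^3 + l^2*(179 - 81*s) + l*(78*s^2 - 559*s + 753) - 7*s^3 + 110*s^2 - 483*s + 540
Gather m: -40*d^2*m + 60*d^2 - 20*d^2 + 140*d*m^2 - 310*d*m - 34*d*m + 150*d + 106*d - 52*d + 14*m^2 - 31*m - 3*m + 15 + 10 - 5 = 40*d^2 + 204*d + m^2*(140*d + 14) + m*(-40*d^2 - 344*d - 34) + 20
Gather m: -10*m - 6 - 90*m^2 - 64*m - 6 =-90*m^2 - 74*m - 12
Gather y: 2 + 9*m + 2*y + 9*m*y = 9*m + y*(9*m + 2) + 2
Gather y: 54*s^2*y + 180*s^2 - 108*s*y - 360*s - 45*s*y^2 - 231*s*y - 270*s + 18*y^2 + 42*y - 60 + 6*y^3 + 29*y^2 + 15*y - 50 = 180*s^2 - 630*s + 6*y^3 + y^2*(47 - 45*s) + y*(54*s^2 - 339*s + 57) - 110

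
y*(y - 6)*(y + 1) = y^3 - 5*y^2 - 6*y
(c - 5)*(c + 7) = c^2 + 2*c - 35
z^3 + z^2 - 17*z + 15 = (z - 3)*(z - 1)*(z + 5)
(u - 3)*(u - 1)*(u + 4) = u^3 - 13*u + 12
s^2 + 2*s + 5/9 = (s + 1/3)*(s + 5/3)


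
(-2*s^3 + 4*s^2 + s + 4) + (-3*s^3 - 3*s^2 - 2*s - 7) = -5*s^3 + s^2 - s - 3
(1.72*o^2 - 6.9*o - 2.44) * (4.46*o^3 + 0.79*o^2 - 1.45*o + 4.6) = 7.6712*o^5 - 29.4152*o^4 - 18.8274*o^3 + 15.9894*o^2 - 28.202*o - 11.224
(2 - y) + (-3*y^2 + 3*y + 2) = -3*y^2 + 2*y + 4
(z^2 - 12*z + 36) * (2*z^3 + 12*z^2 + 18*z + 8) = 2*z^5 - 12*z^4 - 54*z^3 + 224*z^2 + 552*z + 288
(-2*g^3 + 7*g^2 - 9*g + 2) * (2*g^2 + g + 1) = -4*g^5 + 12*g^4 - 13*g^3 + 2*g^2 - 7*g + 2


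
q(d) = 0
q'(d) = 0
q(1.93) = 0.00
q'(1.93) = 0.00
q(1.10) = 0.00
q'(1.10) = 0.00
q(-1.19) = 0.00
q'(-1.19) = 0.00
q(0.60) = 0.00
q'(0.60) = 0.00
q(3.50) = 0.00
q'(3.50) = 0.00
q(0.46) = 0.00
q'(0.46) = 0.00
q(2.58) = 0.00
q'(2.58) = 0.00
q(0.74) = 0.00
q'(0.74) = 0.00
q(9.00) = 0.00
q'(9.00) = 0.00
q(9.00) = 0.00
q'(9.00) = 0.00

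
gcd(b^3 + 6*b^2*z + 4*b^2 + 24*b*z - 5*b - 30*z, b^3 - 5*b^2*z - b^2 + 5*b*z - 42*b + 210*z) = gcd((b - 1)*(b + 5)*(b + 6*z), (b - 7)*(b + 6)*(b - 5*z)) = 1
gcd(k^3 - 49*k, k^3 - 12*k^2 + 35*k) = k^2 - 7*k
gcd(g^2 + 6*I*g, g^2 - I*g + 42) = g + 6*I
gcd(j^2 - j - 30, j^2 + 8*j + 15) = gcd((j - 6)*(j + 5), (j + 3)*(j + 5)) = j + 5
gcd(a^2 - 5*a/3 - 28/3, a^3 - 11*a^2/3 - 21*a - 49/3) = a + 7/3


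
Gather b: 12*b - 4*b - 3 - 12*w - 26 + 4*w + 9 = 8*b - 8*w - 20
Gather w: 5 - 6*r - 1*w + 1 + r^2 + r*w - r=r^2 - 7*r + w*(r - 1) + 6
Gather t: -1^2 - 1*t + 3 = 2 - t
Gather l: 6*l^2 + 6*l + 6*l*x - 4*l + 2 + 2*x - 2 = 6*l^2 + l*(6*x + 2) + 2*x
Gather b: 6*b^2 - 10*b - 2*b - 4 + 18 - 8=6*b^2 - 12*b + 6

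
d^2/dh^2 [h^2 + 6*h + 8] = 2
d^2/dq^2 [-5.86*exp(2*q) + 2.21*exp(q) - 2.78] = (2.21 - 23.44*exp(q))*exp(q)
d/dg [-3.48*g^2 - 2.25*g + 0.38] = -6.96*g - 2.25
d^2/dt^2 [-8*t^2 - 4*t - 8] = -16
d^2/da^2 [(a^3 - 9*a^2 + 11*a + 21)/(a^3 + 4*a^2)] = 2*(-13*a^4 + 33*a^3 + 258*a^2 + 848*a + 1008)/(a^4*(a^3 + 12*a^2 + 48*a + 64))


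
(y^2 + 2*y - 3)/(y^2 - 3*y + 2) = (y + 3)/(y - 2)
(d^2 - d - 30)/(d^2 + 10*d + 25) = (d - 6)/(d + 5)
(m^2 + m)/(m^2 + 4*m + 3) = m/(m + 3)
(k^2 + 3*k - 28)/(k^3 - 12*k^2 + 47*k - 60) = (k + 7)/(k^2 - 8*k + 15)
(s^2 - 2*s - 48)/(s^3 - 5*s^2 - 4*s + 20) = (s^2 - 2*s - 48)/(s^3 - 5*s^2 - 4*s + 20)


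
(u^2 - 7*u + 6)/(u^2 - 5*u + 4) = (u - 6)/(u - 4)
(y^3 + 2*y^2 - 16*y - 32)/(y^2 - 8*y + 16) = (y^2 + 6*y + 8)/(y - 4)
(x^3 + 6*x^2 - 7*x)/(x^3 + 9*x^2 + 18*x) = (x^2 + 6*x - 7)/(x^2 + 9*x + 18)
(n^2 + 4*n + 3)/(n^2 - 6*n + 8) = (n^2 + 4*n + 3)/(n^2 - 6*n + 8)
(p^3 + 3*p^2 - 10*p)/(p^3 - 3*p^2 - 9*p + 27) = p*(p^2 + 3*p - 10)/(p^3 - 3*p^2 - 9*p + 27)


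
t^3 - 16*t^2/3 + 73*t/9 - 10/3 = (t - 3)*(t - 5/3)*(t - 2/3)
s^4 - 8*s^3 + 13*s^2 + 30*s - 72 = (s - 4)*(s - 3)^2*(s + 2)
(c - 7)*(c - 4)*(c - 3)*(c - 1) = c^4 - 15*c^3 + 75*c^2 - 145*c + 84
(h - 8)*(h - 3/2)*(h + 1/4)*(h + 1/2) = h^4 - 35*h^3/4 + 5*h^2 + 125*h/16 + 3/2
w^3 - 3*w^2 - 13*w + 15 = (w - 5)*(w - 1)*(w + 3)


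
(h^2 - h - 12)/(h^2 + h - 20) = (h + 3)/(h + 5)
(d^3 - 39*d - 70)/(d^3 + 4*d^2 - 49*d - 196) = (d^2 + 7*d + 10)/(d^2 + 11*d + 28)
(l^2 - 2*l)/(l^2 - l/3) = 3*(l - 2)/(3*l - 1)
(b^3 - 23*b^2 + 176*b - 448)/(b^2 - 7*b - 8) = (b^2 - 15*b + 56)/(b + 1)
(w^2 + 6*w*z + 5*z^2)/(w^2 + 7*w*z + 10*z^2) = (w + z)/(w + 2*z)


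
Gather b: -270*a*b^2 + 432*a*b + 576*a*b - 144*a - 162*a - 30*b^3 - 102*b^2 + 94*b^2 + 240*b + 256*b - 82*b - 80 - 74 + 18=-306*a - 30*b^3 + b^2*(-270*a - 8) + b*(1008*a + 414) - 136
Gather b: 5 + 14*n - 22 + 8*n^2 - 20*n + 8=8*n^2 - 6*n - 9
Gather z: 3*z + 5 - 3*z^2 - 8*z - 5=-3*z^2 - 5*z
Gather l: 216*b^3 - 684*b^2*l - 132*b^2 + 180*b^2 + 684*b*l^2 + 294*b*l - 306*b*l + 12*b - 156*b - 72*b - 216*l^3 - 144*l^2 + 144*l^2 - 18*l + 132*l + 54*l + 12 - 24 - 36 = 216*b^3 + 48*b^2 + 684*b*l^2 - 216*b - 216*l^3 + l*(-684*b^2 - 12*b + 168) - 48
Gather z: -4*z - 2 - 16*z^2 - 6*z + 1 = -16*z^2 - 10*z - 1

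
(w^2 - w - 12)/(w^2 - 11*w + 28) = (w + 3)/(w - 7)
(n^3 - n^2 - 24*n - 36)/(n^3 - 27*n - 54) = (n + 2)/(n + 3)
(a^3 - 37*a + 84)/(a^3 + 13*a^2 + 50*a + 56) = (a^2 - 7*a + 12)/(a^2 + 6*a + 8)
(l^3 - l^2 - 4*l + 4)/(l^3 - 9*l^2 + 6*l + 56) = (l^2 - 3*l + 2)/(l^2 - 11*l + 28)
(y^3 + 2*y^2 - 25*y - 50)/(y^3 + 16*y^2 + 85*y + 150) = (y^2 - 3*y - 10)/(y^2 + 11*y + 30)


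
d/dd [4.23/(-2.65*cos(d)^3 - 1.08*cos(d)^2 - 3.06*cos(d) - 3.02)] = (33.6285*sin(d)^2 - 9.1368*cos(d) - 46.5723)*sin(d)/(2.65*cos(d)^3 + 1.08*cos(d)^2 + 3.06*cos(d) + 3.02)^2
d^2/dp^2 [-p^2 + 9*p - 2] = -2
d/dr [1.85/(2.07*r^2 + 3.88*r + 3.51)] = (-7.659*r - 7.178)/(2.07*r^2 + 3.88*r + 3.51)^2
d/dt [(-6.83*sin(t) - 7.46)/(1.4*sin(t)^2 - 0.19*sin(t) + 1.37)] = (9.562*sin(t)^2 + 20.888*sin(t) - 10.7745)*cos(t)/(1.96*sin(t)^4 - 0.532*sin(t)^3 + 3.8721*sin(t)^2 - 0.5206*sin(t) + 1.8769)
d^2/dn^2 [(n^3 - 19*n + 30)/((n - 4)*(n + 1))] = 12*(-n^3 + 21*n^2 - 75*n + 103)/(n^6 - 9*n^5 + 15*n^4 + 45*n^3 - 60*n^2 - 144*n - 64)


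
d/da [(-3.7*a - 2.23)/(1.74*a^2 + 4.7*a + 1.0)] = (6.438*a^2 + 7.7604*a + 6.781)/(3.0276*a^4 + 16.356*a^3 + 25.57*a^2 + 9.4*a + 1.0)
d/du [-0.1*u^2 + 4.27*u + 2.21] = 4.27 - 0.2*u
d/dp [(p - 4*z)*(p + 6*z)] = 2*p + 2*z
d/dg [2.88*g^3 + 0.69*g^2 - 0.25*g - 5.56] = 8.64*g^2 + 1.38*g - 0.25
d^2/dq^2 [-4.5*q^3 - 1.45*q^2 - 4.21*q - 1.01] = -27.0*q - 2.9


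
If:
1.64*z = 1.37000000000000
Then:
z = 0.84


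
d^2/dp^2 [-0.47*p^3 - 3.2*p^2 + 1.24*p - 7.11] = -2.82*p - 6.4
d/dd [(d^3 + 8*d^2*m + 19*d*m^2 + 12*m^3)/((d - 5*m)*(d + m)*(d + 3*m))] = -9*m/(d^2 - 10*d*m + 25*m^2)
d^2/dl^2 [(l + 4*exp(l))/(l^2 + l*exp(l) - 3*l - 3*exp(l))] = (2*(l + 4*exp(l))*(l*exp(l) + 2*l - 2*exp(l) - 3)^2 - ((l + 4*exp(l))*(l*exp(l) - exp(l) + 2) + 2*(4*exp(l) + 1)*(l*exp(l) + 2*l - 2*exp(l) - 3))*(l^2 + l*exp(l) - 3*l - 3*exp(l)) + 4*(l^2 + l*exp(l) - 3*l - 3*exp(l))^2*exp(l))/(l^2 + l*exp(l) - 3*l - 3*exp(l))^3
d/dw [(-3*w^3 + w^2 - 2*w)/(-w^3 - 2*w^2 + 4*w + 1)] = (7*w^4 - 28*w^3 - 9*w^2 + 2*w - 2)/(w^6 + 4*w^5 - 4*w^4 - 18*w^3 + 12*w^2 + 8*w + 1)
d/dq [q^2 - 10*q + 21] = 2*q - 10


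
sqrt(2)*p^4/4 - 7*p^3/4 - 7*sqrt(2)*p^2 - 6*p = p*(p/2 + sqrt(2))*(p - 6*sqrt(2))*(sqrt(2)*p/2 + 1/2)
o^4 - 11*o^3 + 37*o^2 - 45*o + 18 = (o - 6)*(o - 3)*(o - 1)^2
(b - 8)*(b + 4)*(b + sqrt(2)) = b^3 - 4*b^2 + sqrt(2)*b^2 - 32*b - 4*sqrt(2)*b - 32*sqrt(2)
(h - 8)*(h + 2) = h^2 - 6*h - 16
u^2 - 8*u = u*(u - 8)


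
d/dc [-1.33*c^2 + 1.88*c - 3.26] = 1.88 - 2.66*c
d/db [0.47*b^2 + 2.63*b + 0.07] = 0.94*b + 2.63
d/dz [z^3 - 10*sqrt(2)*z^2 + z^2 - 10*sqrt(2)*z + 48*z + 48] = 3*z^2 - 20*sqrt(2)*z + 2*z - 10*sqrt(2) + 48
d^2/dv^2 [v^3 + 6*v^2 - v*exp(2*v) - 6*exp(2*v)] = -4*v*exp(2*v) + 6*v - 28*exp(2*v) + 12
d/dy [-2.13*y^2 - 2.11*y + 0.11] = -4.26*y - 2.11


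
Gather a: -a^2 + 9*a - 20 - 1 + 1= -a^2 + 9*a - 20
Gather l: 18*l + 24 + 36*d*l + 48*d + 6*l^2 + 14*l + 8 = 48*d + 6*l^2 + l*(36*d + 32) + 32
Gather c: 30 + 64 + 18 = 112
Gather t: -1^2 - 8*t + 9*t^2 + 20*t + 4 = 9*t^2 + 12*t + 3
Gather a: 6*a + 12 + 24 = 6*a + 36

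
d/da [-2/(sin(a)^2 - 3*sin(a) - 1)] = 2*(2*sin(a) - 3)*cos(a)/(3*sin(a) + cos(a)^2)^2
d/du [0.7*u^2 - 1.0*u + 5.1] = 1.4*u - 1.0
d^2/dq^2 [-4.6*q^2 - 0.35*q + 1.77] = -9.20000000000000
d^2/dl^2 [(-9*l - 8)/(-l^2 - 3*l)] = 6*(3*l^3 + 8*l^2 + 24*l + 24)/(l^3*(l^3 + 9*l^2 + 27*l + 27))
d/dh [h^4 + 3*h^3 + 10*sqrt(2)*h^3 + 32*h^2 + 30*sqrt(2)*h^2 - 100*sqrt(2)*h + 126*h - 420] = 4*h^3 + 9*h^2 + 30*sqrt(2)*h^2 + 64*h + 60*sqrt(2)*h - 100*sqrt(2) + 126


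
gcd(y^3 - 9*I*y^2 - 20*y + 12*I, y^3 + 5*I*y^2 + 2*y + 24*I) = y - 2*I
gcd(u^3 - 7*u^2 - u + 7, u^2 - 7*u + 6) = u - 1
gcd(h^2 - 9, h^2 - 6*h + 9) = h - 3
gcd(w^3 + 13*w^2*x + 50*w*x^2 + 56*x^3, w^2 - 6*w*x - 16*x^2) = w + 2*x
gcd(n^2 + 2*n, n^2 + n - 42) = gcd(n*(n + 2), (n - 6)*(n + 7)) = 1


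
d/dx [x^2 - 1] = 2*x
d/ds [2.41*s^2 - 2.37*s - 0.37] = 4.82*s - 2.37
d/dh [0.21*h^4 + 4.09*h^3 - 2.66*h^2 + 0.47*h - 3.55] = 0.84*h^3 + 12.27*h^2 - 5.32*h + 0.47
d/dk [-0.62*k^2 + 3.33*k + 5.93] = 3.33 - 1.24*k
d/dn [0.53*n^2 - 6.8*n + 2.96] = 1.06*n - 6.8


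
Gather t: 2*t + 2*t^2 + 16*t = 2*t^2 + 18*t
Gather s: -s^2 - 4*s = -s^2 - 4*s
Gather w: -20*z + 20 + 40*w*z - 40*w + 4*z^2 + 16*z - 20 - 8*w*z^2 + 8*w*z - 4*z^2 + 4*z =w*(-8*z^2 + 48*z - 40)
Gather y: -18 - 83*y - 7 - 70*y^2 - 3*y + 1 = -70*y^2 - 86*y - 24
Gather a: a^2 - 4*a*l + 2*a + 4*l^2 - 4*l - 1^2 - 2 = a^2 + a*(2 - 4*l) + 4*l^2 - 4*l - 3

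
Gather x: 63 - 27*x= 63 - 27*x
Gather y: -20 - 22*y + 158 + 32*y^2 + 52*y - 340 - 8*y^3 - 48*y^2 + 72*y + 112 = -8*y^3 - 16*y^2 + 102*y - 90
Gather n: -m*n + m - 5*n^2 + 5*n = m - 5*n^2 + n*(5 - m)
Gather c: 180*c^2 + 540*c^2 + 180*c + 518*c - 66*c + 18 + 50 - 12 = 720*c^2 + 632*c + 56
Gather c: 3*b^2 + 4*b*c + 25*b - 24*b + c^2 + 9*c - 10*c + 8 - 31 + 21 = 3*b^2 + b + c^2 + c*(4*b - 1) - 2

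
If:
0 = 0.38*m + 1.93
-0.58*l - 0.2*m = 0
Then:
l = 1.75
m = -5.08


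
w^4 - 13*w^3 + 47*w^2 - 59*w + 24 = (w - 8)*(w - 3)*(w - 1)^2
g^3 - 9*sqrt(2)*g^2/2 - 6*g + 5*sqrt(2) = (g - 5*sqrt(2))*(g - sqrt(2)/2)*(g + sqrt(2))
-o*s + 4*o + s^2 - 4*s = (-o + s)*(s - 4)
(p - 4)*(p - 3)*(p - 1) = p^3 - 8*p^2 + 19*p - 12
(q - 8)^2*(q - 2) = q^3 - 18*q^2 + 96*q - 128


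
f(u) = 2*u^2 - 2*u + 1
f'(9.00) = 34.00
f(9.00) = 145.00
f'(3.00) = 10.00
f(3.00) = 13.00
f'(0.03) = -1.88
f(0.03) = 0.94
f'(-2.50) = -12.00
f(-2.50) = 18.50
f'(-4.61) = -20.44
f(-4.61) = 52.72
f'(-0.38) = -3.52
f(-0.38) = 2.05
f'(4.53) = 16.12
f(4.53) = 32.98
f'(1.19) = 2.76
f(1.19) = 1.45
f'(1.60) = 4.40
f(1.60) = 2.92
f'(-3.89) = -17.56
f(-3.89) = 39.04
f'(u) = 4*u - 2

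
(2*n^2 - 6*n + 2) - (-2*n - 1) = 2*n^2 - 4*n + 3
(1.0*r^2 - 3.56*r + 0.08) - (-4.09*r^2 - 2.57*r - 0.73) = 5.09*r^2 - 0.99*r + 0.81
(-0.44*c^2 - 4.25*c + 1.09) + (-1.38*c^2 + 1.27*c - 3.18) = -1.82*c^2 - 2.98*c - 2.09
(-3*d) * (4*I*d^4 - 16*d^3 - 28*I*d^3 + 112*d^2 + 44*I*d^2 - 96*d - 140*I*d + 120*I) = -12*I*d^5 + 48*d^4 + 84*I*d^4 - 336*d^3 - 132*I*d^3 + 288*d^2 + 420*I*d^2 - 360*I*d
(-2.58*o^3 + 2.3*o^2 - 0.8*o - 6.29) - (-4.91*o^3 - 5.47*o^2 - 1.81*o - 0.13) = 2.33*o^3 + 7.77*o^2 + 1.01*o - 6.16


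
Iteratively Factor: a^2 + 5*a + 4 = (a + 4)*(a + 1)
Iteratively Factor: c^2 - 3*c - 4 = (c + 1)*(c - 4)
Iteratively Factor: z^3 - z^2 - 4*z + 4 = (z - 1)*(z^2 - 4) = (z - 1)*(z + 2)*(z - 2)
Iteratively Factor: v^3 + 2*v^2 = (v + 2)*(v^2) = v*(v + 2)*(v)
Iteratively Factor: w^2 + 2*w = (w + 2)*(w)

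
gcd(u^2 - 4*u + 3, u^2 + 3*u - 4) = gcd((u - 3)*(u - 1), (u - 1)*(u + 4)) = u - 1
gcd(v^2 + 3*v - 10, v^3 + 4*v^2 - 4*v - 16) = v - 2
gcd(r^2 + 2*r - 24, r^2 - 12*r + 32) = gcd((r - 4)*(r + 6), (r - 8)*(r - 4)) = r - 4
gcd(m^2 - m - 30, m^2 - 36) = m - 6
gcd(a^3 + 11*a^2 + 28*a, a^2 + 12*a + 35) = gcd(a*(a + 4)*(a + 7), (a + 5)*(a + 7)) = a + 7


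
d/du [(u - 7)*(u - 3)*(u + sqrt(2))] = 3*u^2 - 20*u + 2*sqrt(2)*u - 10*sqrt(2) + 21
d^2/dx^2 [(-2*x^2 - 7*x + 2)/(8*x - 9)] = -1076/(512*x^3 - 1728*x^2 + 1944*x - 729)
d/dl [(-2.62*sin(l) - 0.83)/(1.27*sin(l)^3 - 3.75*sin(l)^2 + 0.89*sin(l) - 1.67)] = (6.6548*sin(l)^3 - 6.6627*sin(l)^2 - 6.225*sin(l) + 5.1141)*cos(l)/(1.6129*sin(l)^6 - 9.525*sin(l)^5 + 16.3231*sin(l)^4 - 10.9168*sin(l)^3 + 13.3171*sin(l)^2 - 2.9726*sin(l) + 2.7889)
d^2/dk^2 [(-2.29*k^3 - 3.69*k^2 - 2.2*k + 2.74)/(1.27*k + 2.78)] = (-7.387082*k^3 - 48.510444*k^2 - 106.188216*k - 32.66226)/(2.048383*k^3 + 13.451586*k^2 + 29.445204*k + 21.484952)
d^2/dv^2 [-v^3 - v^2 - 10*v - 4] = -6*v - 2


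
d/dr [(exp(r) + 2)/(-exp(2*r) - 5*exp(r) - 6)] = exp(r)/(exp(2*r) + 6*exp(r) + 9)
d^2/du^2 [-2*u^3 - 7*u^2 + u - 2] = -12*u - 14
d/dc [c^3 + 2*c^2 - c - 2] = 3*c^2 + 4*c - 1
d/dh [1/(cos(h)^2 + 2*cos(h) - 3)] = 2*(cos(h) + 1)*sin(h)/(cos(h)^2 + 2*cos(h) - 3)^2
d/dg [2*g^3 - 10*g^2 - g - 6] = 6*g^2 - 20*g - 1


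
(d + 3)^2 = d^2 + 6*d + 9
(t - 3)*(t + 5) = t^2 + 2*t - 15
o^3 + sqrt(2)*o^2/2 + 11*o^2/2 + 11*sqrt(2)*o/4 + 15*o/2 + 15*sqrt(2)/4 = (o + 5/2)*(o + 3)*(o + sqrt(2)/2)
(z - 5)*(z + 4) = z^2 - z - 20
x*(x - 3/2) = x^2 - 3*x/2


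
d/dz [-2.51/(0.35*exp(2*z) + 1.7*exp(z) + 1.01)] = (1.757*exp(z) + 4.267)*exp(z)/(0.35*exp(2*z) + 1.7*exp(z) + 1.01)^2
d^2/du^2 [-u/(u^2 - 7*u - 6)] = 2*(u*(2*u - 7)^2 + (3*u - 7)*(-u^2 + 7*u + 6))/(-u^2 + 7*u + 6)^3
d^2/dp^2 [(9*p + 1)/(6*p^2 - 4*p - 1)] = 4*(3*(5 - 27*p)*(-6*p^2 + 4*p + 1) - 8*(3*p - 1)^2*(9*p + 1))/(-6*p^2 + 4*p + 1)^3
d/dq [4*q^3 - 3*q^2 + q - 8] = 12*q^2 - 6*q + 1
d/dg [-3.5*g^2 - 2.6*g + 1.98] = -7.0*g - 2.6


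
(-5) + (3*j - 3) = 3*j - 8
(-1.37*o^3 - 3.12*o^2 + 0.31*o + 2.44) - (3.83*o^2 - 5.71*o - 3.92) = -1.37*o^3 - 6.95*o^2 + 6.02*o + 6.36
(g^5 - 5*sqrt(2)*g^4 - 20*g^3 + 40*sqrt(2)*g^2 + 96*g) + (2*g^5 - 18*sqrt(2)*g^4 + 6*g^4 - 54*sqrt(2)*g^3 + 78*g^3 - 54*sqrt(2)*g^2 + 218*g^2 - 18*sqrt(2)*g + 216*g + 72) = 3*g^5 - 23*sqrt(2)*g^4 + 6*g^4 - 54*sqrt(2)*g^3 + 58*g^3 - 14*sqrt(2)*g^2 + 218*g^2 - 18*sqrt(2)*g + 312*g + 72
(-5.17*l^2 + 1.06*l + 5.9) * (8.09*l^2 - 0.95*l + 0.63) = -41.8253*l^4 + 13.4869*l^3 + 43.4669*l^2 - 4.9372*l + 3.717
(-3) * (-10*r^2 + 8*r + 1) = 30*r^2 - 24*r - 3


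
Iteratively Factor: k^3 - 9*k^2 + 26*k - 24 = (k - 3)*(k^2 - 6*k + 8) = (k - 3)*(k - 2)*(k - 4)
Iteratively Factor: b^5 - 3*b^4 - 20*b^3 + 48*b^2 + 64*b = (b + 1)*(b^4 - 4*b^3 - 16*b^2 + 64*b) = (b + 1)*(b + 4)*(b^3 - 8*b^2 + 16*b) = b*(b + 1)*(b + 4)*(b^2 - 8*b + 16) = b*(b - 4)*(b + 1)*(b + 4)*(b - 4)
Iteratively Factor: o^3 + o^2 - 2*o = (o + 2)*(o^2 - o) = (o - 1)*(o + 2)*(o)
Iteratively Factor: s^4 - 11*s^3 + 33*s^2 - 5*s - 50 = (s - 2)*(s^3 - 9*s^2 + 15*s + 25) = (s - 5)*(s - 2)*(s^2 - 4*s - 5) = (s - 5)*(s - 2)*(s + 1)*(s - 5)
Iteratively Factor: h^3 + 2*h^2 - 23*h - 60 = (h - 5)*(h^2 + 7*h + 12) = (h - 5)*(h + 3)*(h + 4)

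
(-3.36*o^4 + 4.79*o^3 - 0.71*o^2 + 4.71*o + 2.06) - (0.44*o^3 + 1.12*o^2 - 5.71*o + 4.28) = -3.36*o^4 + 4.35*o^3 - 1.83*o^2 + 10.42*o - 2.22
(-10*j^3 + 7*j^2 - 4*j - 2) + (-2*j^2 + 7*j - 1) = -10*j^3 + 5*j^2 + 3*j - 3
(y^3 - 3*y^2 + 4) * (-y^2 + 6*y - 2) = -y^5 + 9*y^4 - 20*y^3 + 2*y^2 + 24*y - 8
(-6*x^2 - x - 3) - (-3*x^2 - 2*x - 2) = -3*x^2 + x - 1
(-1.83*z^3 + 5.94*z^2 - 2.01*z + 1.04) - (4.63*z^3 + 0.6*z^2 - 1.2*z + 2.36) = -6.46*z^3 + 5.34*z^2 - 0.81*z - 1.32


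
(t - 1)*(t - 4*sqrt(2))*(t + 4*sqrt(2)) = t^3 - t^2 - 32*t + 32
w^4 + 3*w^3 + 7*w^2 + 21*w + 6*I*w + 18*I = (w + 3)*(w - 3*I)*(w + I)*(w + 2*I)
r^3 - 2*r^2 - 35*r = r*(r - 7)*(r + 5)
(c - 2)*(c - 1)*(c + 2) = c^3 - c^2 - 4*c + 4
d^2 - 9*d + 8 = (d - 8)*(d - 1)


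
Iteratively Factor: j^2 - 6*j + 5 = (j - 5)*(j - 1)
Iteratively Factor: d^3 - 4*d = (d - 2)*(d^2 + 2*d) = (d - 2)*(d + 2)*(d)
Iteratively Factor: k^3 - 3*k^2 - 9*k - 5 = (k - 5)*(k^2 + 2*k + 1) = (k - 5)*(k + 1)*(k + 1)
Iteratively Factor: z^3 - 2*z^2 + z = (z - 1)*(z^2 - z) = (z - 1)^2*(z)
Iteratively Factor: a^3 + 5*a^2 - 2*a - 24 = (a - 2)*(a^2 + 7*a + 12) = (a - 2)*(a + 3)*(a + 4)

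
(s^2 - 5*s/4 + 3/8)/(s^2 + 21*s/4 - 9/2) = (s - 1/2)/(s + 6)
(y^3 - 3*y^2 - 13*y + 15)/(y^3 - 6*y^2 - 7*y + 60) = (y - 1)/(y - 4)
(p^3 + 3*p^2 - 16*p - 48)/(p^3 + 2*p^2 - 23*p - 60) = (p - 4)/(p - 5)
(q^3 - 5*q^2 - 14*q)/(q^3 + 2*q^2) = (q - 7)/q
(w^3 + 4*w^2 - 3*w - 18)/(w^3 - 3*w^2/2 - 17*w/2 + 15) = 2*(w + 3)/(2*w - 5)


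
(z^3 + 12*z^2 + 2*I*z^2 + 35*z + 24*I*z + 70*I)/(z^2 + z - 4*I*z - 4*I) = (z^3 + 2*z^2*(6 + I) + z*(35 + 24*I) + 70*I)/(z^2 + z*(1 - 4*I) - 4*I)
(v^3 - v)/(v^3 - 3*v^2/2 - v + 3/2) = 2*v/(2*v - 3)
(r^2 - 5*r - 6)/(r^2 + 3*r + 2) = (r - 6)/(r + 2)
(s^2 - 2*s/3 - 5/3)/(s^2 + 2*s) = (3*s^2 - 2*s - 5)/(3*s*(s + 2))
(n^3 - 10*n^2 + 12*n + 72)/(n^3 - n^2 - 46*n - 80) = (n^2 - 12*n + 36)/(n^2 - 3*n - 40)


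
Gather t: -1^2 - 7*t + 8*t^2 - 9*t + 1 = 8*t^2 - 16*t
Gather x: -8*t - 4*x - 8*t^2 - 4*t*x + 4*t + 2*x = -8*t^2 - 4*t + x*(-4*t - 2)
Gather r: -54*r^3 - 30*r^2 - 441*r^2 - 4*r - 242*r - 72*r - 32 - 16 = -54*r^3 - 471*r^2 - 318*r - 48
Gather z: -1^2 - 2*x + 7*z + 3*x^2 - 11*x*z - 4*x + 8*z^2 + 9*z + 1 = 3*x^2 - 6*x + 8*z^2 + z*(16 - 11*x)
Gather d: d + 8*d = 9*d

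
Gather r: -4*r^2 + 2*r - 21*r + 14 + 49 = -4*r^2 - 19*r + 63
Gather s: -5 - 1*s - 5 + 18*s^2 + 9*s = 18*s^2 + 8*s - 10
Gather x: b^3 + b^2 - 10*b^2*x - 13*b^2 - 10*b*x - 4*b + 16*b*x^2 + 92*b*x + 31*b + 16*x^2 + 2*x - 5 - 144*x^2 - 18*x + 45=b^3 - 12*b^2 + 27*b + x^2*(16*b - 128) + x*(-10*b^2 + 82*b - 16) + 40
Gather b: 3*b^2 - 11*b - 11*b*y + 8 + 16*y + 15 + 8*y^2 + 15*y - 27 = 3*b^2 + b*(-11*y - 11) + 8*y^2 + 31*y - 4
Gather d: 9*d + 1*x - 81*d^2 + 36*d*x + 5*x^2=-81*d^2 + d*(36*x + 9) + 5*x^2 + x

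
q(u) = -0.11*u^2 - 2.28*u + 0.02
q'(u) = -0.22*u - 2.28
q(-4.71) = 8.32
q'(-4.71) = -1.24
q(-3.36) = 6.44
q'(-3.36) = -1.54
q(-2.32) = 4.72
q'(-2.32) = -1.77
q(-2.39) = 4.84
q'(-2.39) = -1.75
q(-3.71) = 6.96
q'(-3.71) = -1.46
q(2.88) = -7.46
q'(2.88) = -2.91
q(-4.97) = 8.63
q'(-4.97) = -1.19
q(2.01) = -5.01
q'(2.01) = -2.72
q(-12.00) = 11.54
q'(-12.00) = 0.36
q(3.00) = -7.81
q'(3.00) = -2.94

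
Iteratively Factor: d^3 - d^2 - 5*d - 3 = (d - 3)*(d^2 + 2*d + 1) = (d - 3)*(d + 1)*(d + 1)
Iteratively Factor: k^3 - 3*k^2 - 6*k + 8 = (k - 4)*(k^2 + k - 2) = (k - 4)*(k - 1)*(k + 2)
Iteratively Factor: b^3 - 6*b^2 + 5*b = (b - 1)*(b^2 - 5*b) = b*(b - 1)*(b - 5)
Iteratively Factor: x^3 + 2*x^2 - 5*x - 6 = (x + 3)*(x^2 - x - 2) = (x - 2)*(x + 3)*(x + 1)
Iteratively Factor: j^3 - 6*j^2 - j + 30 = (j - 3)*(j^2 - 3*j - 10) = (j - 3)*(j + 2)*(j - 5)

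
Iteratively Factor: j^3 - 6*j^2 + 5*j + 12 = (j - 3)*(j^2 - 3*j - 4) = (j - 3)*(j + 1)*(j - 4)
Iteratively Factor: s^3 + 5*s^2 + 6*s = (s)*(s^2 + 5*s + 6) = s*(s + 2)*(s + 3)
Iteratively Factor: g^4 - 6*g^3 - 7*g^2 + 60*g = (g + 3)*(g^3 - 9*g^2 + 20*g) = (g - 5)*(g + 3)*(g^2 - 4*g) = (g - 5)*(g - 4)*(g + 3)*(g)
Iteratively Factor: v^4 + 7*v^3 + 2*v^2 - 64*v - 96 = (v + 4)*(v^3 + 3*v^2 - 10*v - 24) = (v - 3)*(v + 4)*(v^2 + 6*v + 8) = (v - 3)*(v + 2)*(v + 4)*(v + 4)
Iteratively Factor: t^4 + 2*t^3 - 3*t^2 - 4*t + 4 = (t + 2)*(t^3 - 3*t + 2) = (t - 1)*(t + 2)*(t^2 + t - 2) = (t - 1)*(t + 2)^2*(t - 1)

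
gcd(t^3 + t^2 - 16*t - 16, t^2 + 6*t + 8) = t + 4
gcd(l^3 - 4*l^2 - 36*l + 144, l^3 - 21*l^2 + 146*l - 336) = l - 6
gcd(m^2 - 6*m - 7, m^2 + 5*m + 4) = m + 1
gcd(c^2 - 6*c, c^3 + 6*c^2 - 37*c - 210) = c - 6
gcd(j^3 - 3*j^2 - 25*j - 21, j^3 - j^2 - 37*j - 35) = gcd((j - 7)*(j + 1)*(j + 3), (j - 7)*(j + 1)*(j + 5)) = j^2 - 6*j - 7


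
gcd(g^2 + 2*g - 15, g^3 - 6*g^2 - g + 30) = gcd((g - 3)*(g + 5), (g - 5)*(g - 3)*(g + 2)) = g - 3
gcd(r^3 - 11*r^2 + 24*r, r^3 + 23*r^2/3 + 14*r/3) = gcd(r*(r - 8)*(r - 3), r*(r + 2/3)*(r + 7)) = r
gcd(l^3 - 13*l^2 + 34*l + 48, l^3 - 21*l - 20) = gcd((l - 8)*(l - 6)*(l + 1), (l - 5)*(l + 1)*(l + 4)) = l + 1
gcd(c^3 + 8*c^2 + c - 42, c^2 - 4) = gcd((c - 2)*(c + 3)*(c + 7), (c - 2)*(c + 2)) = c - 2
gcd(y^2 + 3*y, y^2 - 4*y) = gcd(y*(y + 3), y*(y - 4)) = y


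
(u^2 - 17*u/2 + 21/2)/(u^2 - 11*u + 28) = (u - 3/2)/(u - 4)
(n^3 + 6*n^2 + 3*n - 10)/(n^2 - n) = n + 7 + 10/n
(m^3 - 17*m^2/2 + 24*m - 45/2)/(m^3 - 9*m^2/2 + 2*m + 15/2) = (m - 3)/(m + 1)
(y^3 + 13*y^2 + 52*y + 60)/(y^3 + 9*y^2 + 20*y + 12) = (y + 5)/(y + 1)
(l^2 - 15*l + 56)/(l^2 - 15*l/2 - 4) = 2*(l - 7)/(2*l + 1)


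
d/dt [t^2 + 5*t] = 2*t + 5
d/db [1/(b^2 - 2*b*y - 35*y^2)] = 2*(-b + y)/(-b^2 + 2*b*y + 35*y^2)^2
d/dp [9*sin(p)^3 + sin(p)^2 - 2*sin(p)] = (27*sin(p)^2 + 2*sin(p) - 2)*cos(p)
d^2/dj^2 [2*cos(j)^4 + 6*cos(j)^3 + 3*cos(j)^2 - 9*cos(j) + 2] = 9*cos(j)/2 - 8*cos(2*j)^2 - 10*cos(2*j) - 27*cos(3*j)/2 + 4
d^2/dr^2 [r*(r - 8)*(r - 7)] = 6*r - 30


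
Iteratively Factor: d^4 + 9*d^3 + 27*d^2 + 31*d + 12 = (d + 1)*(d^3 + 8*d^2 + 19*d + 12) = (d + 1)*(d + 4)*(d^2 + 4*d + 3) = (d + 1)*(d + 3)*(d + 4)*(d + 1)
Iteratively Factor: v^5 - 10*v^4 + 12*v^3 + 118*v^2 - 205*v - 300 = (v - 5)*(v^4 - 5*v^3 - 13*v^2 + 53*v + 60) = (v - 5)^2*(v^3 - 13*v - 12) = (v - 5)^2*(v + 3)*(v^2 - 3*v - 4) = (v - 5)^2*(v + 1)*(v + 3)*(v - 4)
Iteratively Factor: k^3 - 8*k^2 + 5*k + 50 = (k - 5)*(k^2 - 3*k - 10) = (k - 5)*(k + 2)*(k - 5)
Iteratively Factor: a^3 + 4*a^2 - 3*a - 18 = (a + 3)*(a^2 + a - 6) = (a - 2)*(a + 3)*(a + 3)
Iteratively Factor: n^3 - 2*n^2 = (n - 2)*(n^2) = n*(n - 2)*(n)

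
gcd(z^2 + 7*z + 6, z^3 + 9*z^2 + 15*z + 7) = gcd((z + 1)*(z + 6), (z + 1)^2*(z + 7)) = z + 1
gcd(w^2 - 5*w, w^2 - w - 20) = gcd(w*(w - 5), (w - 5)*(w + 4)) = w - 5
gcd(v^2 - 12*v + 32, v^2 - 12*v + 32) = v^2 - 12*v + 32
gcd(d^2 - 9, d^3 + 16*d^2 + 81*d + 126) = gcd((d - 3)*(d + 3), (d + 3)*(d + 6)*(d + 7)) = d + 3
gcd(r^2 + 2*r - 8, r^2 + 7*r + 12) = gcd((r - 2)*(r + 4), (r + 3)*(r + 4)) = r + 4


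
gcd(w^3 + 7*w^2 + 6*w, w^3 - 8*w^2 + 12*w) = w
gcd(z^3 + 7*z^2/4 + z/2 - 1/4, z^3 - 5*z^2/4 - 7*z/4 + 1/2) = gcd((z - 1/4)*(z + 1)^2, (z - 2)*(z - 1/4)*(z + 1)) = z^2 + 3*z/4 - 1/4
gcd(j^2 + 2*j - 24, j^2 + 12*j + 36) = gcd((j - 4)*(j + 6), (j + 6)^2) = j + 6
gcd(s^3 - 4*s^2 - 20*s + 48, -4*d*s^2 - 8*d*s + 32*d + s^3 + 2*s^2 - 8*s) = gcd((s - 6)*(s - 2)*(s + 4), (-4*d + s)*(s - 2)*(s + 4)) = s^2 + 2*s - 8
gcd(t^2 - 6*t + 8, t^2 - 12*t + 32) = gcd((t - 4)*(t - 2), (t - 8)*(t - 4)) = t - 4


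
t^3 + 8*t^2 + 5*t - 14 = (t - 1)*(t + 2)*(t + 7)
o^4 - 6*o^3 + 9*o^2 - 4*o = o*(o - 4)*(o - 1)^2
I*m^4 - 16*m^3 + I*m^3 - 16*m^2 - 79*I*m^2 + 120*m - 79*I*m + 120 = (m + 3*I)*(m + 5*I)*(m + 8*I)*(I*m + I)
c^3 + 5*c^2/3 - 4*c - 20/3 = (c - 2)*(c + 5/3)*(c + 2)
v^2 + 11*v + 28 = (v + 4)*(v + 7)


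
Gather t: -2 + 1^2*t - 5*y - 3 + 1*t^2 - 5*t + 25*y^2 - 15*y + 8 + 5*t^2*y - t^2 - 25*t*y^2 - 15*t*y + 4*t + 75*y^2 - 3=5*t^2*y + t*(-25*y^2 - 15*y) + 100*y^2 - 20*y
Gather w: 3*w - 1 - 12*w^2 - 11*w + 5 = -12*w^2 - 8*w + 4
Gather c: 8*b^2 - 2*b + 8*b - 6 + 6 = 8*b^2 + 6*b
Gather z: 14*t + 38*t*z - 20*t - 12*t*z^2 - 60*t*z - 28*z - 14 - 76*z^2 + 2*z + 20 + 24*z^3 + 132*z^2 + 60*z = -6*t + 24*z^3 + z^2*(56 - 12*t) + z*(34 - 22*t) + 6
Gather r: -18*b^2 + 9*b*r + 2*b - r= -18*b^2 + 2*b + r*(9*b - 1)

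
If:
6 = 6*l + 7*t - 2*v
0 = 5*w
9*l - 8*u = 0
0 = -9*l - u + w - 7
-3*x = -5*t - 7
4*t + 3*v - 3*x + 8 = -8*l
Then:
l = -56/81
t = 3200/1539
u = -7/9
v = 3391/1539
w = 0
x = 26773/4617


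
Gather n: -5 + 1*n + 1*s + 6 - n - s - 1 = 0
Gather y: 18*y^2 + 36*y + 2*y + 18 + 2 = 18*y^2 + 38*y + 20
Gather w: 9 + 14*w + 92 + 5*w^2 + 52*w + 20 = 5*w^2 + 66*w + 121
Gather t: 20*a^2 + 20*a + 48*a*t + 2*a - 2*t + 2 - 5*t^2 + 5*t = 20*a^2 + 22*a - 5*t^2 + t*(48*a + 3) + 2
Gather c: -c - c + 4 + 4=8 - 2*c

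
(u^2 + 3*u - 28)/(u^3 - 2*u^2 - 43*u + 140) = 1/(u - 5)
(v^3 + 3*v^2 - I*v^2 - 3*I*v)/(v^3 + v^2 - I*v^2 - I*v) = (v + 3)/(v + 1)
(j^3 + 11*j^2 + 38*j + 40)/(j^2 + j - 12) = (j^2 + 7*j + 10)/(j - 3)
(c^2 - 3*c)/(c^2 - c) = (c - 3)/(c - 1)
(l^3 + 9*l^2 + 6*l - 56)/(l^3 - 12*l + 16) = (l + 7)/(l - 2)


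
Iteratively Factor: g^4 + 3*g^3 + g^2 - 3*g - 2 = (g + 2)*(g^3 + g^2 - g - 1) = (g - 1)*(g + 2)*(g^2 + 2*g + 1) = (g - 1)*(g + 1)*(g + 2)*(g + 1)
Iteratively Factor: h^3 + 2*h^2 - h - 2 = (h + 1)*(h^2 + h - 2) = (h + 1)*(h + 2)*(h - 1)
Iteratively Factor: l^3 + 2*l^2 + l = (l)*(l^2 + 2*l + 1) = l*(l + 1)*(l + 1)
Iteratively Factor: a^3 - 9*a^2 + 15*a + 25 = (a + 1)*(a^2 - 10*a + 25) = (a - 5)*(a + 1)*(a - 5)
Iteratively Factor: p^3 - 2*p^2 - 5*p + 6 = (p - 3)*(p^2 + p - 2) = (p - 3)*(p - 1)*(p + 2)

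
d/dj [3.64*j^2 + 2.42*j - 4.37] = 7.28*j + 2.42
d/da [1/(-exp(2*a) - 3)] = 2*exp(2*a)/(exp(2*a) + 3)^2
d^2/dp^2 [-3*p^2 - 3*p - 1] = -6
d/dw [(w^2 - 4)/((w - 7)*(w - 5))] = 6*(-2*w^2 + 13*w - 8)/(w^4 - 24*w^3 + 214*w^2 - 840*w + 1225)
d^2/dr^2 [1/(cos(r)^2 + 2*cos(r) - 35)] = (-8*sin(r)^4 + 292*sin(r)^2 - 125*cos(r) - 3*cos(3*r) - 128)/(2*(cos(r) - 5)^3*(cos(r) + 7)^3)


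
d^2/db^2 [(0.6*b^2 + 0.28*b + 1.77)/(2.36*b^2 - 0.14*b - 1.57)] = (-3.5527136788005e-15*b^4 + 3.515456*b^3 + 72.487872*b^2 + 2.715888*b + 16.020584)/(13.144256*b^6 - 2.339232*b^5 - 26.094048*b^4 + 3.109624*b^3 + 17.359176*b^2 - 1.035258*b - 3.869893)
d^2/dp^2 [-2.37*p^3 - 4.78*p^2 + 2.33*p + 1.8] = -14.22*p - 9.56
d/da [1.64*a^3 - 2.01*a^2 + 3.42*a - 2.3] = 4.92*a^2 - 4.02*a + 3.42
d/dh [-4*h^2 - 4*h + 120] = -8*h - 4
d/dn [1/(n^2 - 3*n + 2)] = (3 - 2*n)/(n^2 - 3*n + 2)^2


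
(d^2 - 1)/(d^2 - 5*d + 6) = (d^2 - 1)/(d^2 - 5*d + 6)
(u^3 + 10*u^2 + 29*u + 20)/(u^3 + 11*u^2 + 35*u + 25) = (u + 4)/(u + 5)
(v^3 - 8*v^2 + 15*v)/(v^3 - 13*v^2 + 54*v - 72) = v*(v - 5)/(v^2 - 10*v + 24)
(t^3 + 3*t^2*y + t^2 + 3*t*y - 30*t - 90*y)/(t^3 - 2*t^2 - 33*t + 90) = (t + 3*y)/(t - 3)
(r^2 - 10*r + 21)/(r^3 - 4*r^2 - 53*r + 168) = (r - 7)/(r^2 - r - 56)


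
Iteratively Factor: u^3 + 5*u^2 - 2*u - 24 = (u - 2)*(u^2 + 7*u + 12) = (u - 2)*(u + 3)*(u + 4)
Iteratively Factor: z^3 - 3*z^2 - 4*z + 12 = (z - 2)*(z^2 - z - 6) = (z - 2)*(z + 2)*(z - 3)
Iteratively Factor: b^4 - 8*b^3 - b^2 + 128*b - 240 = (b + 4)*(b^3 - 12*b^2 + 47*b - 60) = (b - 5)*(b + 4)*(b^2 - 7*b + 12) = (b - 5)*(b - 3)*(b + 4)*(b - 4)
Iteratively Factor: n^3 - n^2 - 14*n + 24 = (n - 2)*(n^2 + n - 12) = (n - 3)*(n - 2)*(n + 4)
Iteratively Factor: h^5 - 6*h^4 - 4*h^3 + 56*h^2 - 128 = (h + 2)*(h^4 - 8*h^3 + 12*h^2 + 32*h - 64) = (h - 4)*(h + 2)*(h^3 - 4*h^2 - 4*h + 16) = (h - 4)*(h - 2)*(h + 2)*(h^2 - 2*h - 8) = (h - 4)^2*(h - 2)*(h + 2)*(h + 2)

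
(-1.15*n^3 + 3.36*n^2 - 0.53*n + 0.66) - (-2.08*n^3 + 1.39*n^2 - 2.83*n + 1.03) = 0.93*n^3 + 1.97*n^2 + 2.3*n - 0.37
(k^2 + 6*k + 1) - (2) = k^2 + 6*k - 1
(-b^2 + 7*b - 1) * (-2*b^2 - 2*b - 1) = 2*b^4 - 12*b^3 - 11*b^2 - 5*b + 1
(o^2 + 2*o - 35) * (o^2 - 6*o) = o^4 - 4*o^3 - 47*o^2 + 210*o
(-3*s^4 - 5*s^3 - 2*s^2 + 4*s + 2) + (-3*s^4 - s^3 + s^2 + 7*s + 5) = -6*s^4 - 6*s^3 - s^2 + 11*s + 7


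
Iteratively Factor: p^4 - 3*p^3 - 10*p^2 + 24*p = (p - 4)*(p^3 + p^2 - 6*p) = (p - 4)*(p + 3)*(p^2 - 2*p) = p*(p - 4)*(p + 3)*(p - 2)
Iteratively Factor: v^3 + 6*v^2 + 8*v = (v + 4)*(v^2 + 2*v) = (v + 2)*(v + 4)*(v)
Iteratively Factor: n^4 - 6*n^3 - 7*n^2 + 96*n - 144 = (n + 4)*(n^3 - 10*n^2 + 33*n - 36) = (n - 4)*(n + 4)*(n^2 - 6*n + 9) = (n - 4)*(n - 3)*(n + 4)*(n - 3)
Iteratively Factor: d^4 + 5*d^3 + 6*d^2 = (d)*(d^3 + 5*d^2 + 6*d) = d^2*(d^2 + 5*d + 6) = d^2*(d + 2)*(d + 3)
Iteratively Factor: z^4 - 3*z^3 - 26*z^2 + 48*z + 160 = (z + 4)*(z^3 - 7*z^2 + 2*z + 40) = (z - 5)*(z + 4)*(z^2 - 2*z - 8) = (z - 5)*(z - 4)*(z + 4)*(z + 2)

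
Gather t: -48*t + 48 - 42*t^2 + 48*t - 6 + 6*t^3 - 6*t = 6*t^3 - 42*t^2 - 6*t + 42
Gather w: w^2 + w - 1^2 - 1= w^2 + w - 2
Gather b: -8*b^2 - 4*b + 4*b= -8*b^2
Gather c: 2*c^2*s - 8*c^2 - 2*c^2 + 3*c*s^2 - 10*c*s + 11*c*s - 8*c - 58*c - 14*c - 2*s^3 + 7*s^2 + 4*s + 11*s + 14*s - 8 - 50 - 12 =c^2*(2*s - 10) + c*(3*s^2 + s - 80) - 2*s^3 + 7*s^2 + 29*s - 70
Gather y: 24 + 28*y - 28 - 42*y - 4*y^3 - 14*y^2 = -4*y^3 - 14*y^2 - 14*y - 4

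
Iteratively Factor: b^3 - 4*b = (b + 2)*(b^2 - 2*b) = (b - 2)*(b + 2)*(b)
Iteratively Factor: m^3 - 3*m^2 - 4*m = (m - 4)*(m^2 + m) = m*(m - 4)*(m + 1)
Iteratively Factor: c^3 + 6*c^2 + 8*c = (c + 2)*(c^2 + 4*c) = (c + 2)*(c + 4)*(c)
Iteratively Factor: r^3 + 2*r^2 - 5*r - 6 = (r + 1)*(r^2 + r - 6) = (r - 2)*(r + 1)*(r + 3)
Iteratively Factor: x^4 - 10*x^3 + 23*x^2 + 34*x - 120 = (x - 5)*(x^3 - 5*x^2 - 2*x + 24) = (x - 5)*(x - 4)*(x^2 - x - 6) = (x - 5)*(x - 4)*(x - 3)*(x + 2)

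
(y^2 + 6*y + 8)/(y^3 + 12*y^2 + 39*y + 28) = (y + 2)/(y^2 + 8*y + 7)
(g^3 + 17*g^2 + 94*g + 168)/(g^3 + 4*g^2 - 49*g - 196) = (g + 6)/(g - 7)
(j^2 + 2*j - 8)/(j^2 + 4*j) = (j - 2)/j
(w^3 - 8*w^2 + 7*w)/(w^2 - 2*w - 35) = w*(w - 1)/(w + 5)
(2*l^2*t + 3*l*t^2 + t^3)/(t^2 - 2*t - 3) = t*(2*l^2 + 3*l*t + t^2)/(t^2 - 2*t - 3)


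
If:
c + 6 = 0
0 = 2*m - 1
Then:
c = -6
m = 1/2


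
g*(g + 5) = g^2 + 5*g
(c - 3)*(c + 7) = c^2 + 4*c - 21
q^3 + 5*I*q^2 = q^2*(q + 5*I)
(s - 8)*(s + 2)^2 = s^3 - 4*s^2 - 28*s - 32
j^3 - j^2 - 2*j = j*(j - 2)*(j + 1)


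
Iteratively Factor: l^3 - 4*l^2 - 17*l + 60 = (l - 3)*(l^2 - l - 20) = (l - 5)*(l - 3)*(l + 4)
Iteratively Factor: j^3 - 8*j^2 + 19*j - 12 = (j - 3)*(j^2 - 5*j + 4) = (j - 3)*(j - 1)*(j - 4)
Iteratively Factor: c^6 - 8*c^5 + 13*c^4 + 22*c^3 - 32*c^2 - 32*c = (c)*(c^5 - 8*c^4 + 13*c^3 + 22*c^2 - 32*c - 32) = c*(c - 4)*(c^4 - 4*c^3 - 3*c^2 + 10*c + 8) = c*(c - 4)^2*(c^3 - 3*c - 2) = c*(c - 4)^2*(c + 1)*(c^2 - c - 2) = c*(c - 4)^2*(c - 2)*(c + 1)*(c + 1)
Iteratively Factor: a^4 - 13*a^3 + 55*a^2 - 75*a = (a)*(a^3 - 13*a^2 + 55*a - 75) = a*(a - 5)*(a^2 - 8*a + 15) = a*(a - 5)^2*(a - 3)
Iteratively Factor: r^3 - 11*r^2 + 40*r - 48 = (r - 4)*(r^2 - 7*r + 12) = (r - 4)^2*(r - 3)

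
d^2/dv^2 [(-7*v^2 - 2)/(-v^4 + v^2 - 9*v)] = 6*(7*v^8 + 9*v^6 - 126*v^5 - 6*v^4 + 33*v^3 + 2*v^2 - 18*v + 54)/(v^3*(v^9 - 3*v^7 + 27*v^6 + 3*v^5 - 54*v^4 + 242*v^3 + 27*v^2 - 243*v + 729))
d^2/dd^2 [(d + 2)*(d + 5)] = 2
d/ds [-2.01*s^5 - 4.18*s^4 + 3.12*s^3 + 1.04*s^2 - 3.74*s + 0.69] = -10.05*s^4 - 16.72*s^3 + 9.36*s^2 + 2.08*s - 3.74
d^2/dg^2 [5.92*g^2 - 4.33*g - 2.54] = 11.8400000000000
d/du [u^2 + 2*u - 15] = 2*u + 2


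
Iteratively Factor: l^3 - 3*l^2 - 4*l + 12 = (l - 2)*(l^2 - l - 6) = (l - 2)*(l + 2)*(l - 3)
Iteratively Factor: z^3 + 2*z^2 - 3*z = (z)*(z^2 + 2*z - 3) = z*(z - 1)*(z + 3)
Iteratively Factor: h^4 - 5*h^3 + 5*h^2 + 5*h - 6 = (h - 1)*(h^3 - 4*h^2 + h + 6) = (h - 3)*(h - 1)*(h^2 - h - 2) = (h - 3)*(h - 2)*(h - 1)*(h + 1)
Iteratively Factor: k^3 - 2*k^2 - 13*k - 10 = (k + 2)*(k^2 - 4*k - 5) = (k - 5)*(k + 2)*(k + 1)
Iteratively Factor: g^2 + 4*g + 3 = (g + 3)*(g + 1)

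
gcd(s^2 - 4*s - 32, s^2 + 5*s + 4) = s + 4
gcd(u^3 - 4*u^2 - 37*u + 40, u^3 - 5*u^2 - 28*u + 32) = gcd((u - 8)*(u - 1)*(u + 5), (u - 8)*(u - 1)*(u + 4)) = u^2 - 9*u + 8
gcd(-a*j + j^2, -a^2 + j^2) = a - j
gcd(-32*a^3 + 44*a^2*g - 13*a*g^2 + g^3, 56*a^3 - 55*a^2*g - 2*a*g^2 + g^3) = 8*a^2 - 9*a*g + g^2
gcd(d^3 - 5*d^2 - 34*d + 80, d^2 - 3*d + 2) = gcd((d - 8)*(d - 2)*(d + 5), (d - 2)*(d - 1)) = d - 2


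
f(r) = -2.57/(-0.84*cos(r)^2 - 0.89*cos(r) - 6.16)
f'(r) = -2.57*(-1.68*sin(r)*cos(r) - 0.89*sin(r))/(-0.84*cos(r)^2 - 0.89*cos(r) - 6.16)^2 = (4.3176*cos(r) + 2.2873)*sin(r)/(0.84*cos(r)^2 + 0.89*cos(r) + 6.16)^2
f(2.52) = 0.43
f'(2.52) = -0.02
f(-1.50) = 0.41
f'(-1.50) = -0.07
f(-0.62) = 0.35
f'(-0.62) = -0.06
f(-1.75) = 0.43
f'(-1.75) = -0.04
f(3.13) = 0.42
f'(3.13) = -0.00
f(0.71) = 0.35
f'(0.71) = 0.07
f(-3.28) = 0.42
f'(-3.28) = -0.01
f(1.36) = 0.40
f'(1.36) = 0.08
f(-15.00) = 0.43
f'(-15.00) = 0.02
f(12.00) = 0.34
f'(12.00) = -0.06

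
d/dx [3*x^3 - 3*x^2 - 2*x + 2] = 9*x^2 - 6*x - 2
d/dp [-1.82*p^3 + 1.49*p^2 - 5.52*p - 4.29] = -5.46*p^2 + 2.98*p - 5.52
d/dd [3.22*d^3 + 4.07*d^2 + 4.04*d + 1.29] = 9.66*d^2 + 8.14*d + 4.04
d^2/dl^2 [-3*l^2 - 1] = -6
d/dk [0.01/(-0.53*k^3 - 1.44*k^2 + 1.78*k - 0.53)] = (0.0159*k^2 + 0.0288*k - 0.0178)/(0.53*k^3 + 1.44*k^2 - 1.78*k + 0.53)^2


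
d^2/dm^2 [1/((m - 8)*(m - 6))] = 2*((m - 8)^2 + (m - 8)*(m - 6) + (m - 6)^2)/((m - 8)^3*(m - 6)^3)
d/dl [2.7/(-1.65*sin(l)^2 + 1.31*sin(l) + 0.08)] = (8.91*sin(l) - 3.537)*cos(l)/(-1.65*sin(l)^2 + 1.31*sin(l) + 0.08)^2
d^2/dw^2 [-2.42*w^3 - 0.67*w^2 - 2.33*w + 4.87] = -14.52*w - 1.34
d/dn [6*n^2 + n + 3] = 12*n + 1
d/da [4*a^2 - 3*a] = 8*a - 3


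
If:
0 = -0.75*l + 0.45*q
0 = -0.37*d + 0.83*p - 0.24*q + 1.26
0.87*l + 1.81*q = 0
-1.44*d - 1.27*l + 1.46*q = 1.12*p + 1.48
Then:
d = 0.11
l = 0.00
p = -1.47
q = 0.00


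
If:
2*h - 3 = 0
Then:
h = 3/2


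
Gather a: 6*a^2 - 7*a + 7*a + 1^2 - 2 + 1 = 6*a^2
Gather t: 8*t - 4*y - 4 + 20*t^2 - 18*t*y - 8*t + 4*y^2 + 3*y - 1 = 20*t^2 - 18*t*y + 4*y^2 - y - 5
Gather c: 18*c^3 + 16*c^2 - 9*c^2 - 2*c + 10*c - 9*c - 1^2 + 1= 18*c^3 + 7*c^2 - c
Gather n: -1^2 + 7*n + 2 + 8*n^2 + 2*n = 8*n^2 + 9*n + 1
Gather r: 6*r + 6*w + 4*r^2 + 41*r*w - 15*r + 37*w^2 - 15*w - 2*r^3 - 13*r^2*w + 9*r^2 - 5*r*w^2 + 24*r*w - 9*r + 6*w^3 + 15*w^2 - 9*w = -2*r^3 + r^2*(13 - 13*w) + r*(-5*w^2 + 65*w - 18) + 6*w^3 + 52*w^2 - 18*w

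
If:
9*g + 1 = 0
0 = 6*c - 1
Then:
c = 1/6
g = -1/9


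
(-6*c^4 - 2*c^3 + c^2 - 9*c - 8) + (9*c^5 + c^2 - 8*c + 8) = 9*c^5 - 6*c^4 - 2*c^3 + 2*c^2 - 17*c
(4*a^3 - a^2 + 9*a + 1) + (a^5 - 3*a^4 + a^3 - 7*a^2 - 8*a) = a^5 - 3*a^4 + 5*a^3 - 8*a^2 + a + 1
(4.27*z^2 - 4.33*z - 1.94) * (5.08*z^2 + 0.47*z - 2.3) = 21.6916*z^4 - 19.9895*z^3 - 21.7113*z^2 + 9.0472*z + 4.462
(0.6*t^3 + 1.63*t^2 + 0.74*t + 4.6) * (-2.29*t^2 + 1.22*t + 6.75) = -1.374*t^5 - 3.0007*t^4 + 4.344*t^3 + 1.3713*t^2 + 10.607*t + 31.05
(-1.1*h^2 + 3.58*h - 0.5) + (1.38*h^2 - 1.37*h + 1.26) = 0.28*h^2 + 2.21*h + 0.76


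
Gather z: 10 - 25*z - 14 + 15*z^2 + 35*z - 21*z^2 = -6*z^2 + 10*z - 4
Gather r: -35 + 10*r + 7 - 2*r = 8*r - 28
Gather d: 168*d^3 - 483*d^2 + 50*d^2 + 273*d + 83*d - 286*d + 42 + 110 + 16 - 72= 168*d^3 - 433*d^2 + 70*d + 96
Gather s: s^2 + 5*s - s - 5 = s^2 + 4*s - 5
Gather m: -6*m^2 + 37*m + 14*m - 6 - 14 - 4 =-6*m^2 + 51*m - 24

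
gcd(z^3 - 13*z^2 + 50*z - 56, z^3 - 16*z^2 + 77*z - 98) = z^2 - 9*z + 14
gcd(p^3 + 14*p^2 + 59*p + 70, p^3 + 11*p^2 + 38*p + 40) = p^2 + 7*p + 10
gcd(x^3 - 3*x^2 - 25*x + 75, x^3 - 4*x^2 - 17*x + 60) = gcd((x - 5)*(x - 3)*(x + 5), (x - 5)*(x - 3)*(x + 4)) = x^2 - 8*x + 15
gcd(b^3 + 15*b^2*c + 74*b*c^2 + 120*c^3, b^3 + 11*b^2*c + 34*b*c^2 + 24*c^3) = b^2 + 10*b*c + 24*c^2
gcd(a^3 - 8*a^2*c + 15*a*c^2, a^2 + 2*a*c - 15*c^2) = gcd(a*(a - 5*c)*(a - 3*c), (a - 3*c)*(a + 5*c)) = a - 3*c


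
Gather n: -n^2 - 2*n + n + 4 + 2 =-n^2 - n + 6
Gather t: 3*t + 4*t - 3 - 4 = 7*t - 7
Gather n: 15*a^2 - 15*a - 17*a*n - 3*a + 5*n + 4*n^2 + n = 15*a^2 - 18*a + 4*n^2 + n*(6 - 17*a)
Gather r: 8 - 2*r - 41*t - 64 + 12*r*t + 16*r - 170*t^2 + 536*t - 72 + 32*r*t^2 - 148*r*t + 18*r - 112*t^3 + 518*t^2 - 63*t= r*(32*t^2 - 136*t + 32) - 112*t^3 + 348*t^2 + 432*t - 128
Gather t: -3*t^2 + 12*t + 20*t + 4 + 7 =-3*t^2 + 32*t + 11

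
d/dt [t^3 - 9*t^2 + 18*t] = 3*t^2 - 18*t + 18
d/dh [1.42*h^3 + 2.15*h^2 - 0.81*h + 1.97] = 4.26*h^2 + 4.3*h - 0.81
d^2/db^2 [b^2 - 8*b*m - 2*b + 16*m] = 2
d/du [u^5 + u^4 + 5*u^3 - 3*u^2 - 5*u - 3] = 5*u^4 + 4*u^3 + 15*u^2 - 6*u - 5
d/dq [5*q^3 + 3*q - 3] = 15*q^2 + 3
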